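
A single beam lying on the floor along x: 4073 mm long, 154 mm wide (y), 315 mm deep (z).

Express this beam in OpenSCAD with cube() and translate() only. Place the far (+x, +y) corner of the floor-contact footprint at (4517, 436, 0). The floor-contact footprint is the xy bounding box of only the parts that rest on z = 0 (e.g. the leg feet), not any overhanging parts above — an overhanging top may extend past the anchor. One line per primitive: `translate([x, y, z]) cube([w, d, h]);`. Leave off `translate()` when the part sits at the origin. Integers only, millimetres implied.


translate([444, 282, 0]) cube([4073, 154, 315]);


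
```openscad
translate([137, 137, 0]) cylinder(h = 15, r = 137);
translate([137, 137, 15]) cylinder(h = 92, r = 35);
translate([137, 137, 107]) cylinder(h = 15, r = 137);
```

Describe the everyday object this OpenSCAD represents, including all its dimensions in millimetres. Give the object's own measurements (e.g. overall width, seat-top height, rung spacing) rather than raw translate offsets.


A spool: two coaxial disc flanges of radius 137 mm and thickness 15 mm, joined by a core cylinder of radius 35 mm and height 92 mm. The lower flange rests on z = 0 and the three cylinders share a vertical axis.


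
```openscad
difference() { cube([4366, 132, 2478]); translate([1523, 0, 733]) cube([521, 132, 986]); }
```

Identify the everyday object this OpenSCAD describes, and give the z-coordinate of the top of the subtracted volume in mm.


A wall with a window opening. The window head height is 1719 mm.

A wall with a rectangular opening subtracted — a window. Sill at z = 733, opening 986 mm tall, so the head is at 733 + 986 = 1719 mm.


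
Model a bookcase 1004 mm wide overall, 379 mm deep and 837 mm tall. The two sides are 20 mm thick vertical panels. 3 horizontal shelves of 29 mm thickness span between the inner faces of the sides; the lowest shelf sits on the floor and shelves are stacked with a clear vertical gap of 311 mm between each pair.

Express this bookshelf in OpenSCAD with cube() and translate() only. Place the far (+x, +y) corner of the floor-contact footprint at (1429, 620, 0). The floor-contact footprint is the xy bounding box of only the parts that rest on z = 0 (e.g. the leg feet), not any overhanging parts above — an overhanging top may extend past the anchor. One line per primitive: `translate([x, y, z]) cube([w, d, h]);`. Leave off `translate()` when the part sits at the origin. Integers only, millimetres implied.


translate([425, 241, 0]) cube([20, 379, 837]);
translate([1409, 241, 0]) cube([20, 379, 837]);
translate([445, 241, 0]) cube([964, 379, 29]);
translate([445, 241, 340]) cube([964, 379, 29]);
translate([445, 241, 680]) cube([964, 379, 29]);


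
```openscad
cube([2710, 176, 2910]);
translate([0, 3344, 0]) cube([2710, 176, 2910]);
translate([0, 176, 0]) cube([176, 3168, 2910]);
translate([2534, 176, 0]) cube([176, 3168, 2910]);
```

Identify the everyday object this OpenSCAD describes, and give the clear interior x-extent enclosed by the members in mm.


A house (or room) frame. The interior width is 2358 mm.

Four 2910 mm walls enclosing a rectangle with no floor or roof — a room or house frame. Outside width is 2710 mm and wall thickness is 176 mm, so the interior width is 2710 − 2 × 176 = 2358 mm.


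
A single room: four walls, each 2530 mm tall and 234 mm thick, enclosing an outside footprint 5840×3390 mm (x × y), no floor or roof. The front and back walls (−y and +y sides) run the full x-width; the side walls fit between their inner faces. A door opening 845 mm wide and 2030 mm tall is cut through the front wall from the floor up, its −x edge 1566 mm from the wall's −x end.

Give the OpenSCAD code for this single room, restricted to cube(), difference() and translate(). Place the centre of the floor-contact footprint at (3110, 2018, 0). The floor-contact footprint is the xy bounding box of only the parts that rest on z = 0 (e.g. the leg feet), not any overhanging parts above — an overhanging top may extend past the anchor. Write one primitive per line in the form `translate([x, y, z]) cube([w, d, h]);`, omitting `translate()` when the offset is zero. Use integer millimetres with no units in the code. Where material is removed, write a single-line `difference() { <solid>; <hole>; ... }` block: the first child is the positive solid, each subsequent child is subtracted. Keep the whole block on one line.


difference() { translate([190, 323, 0]) cube([5840, 234, 2530]); translate([1756, 323, 0]) cube([845, 234, 2030]); }
translate([190, 3479, 0]) cube([5840, 234, 2530]);
translate([190, 557, 0]) cube([234, 2922, 2530]);
translate([5796, 557, 0]) cube([234, 2922, 2530]);


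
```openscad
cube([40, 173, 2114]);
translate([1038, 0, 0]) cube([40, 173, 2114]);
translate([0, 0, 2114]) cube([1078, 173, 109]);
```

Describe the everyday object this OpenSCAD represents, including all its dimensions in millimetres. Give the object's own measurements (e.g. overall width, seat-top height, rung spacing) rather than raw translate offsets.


A door frame. The clear opening is 998 mm wide and 2114 mm high. Two 40 mm wide jambs, 173 mm deep, stand either side of the opening from the floor to the top of the opening. A 109 mm thick head sits across the top of both jambs, spanning the full outside width of the frame.


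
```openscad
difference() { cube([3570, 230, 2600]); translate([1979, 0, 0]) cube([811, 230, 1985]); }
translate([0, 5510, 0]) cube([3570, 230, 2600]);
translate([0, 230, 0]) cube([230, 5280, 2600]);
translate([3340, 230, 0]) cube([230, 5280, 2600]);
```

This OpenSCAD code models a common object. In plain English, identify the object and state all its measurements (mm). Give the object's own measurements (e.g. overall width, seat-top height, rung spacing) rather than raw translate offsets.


A single room: four walls, each 2600 mm tall and 230 mm thick, enclosing an outside footprint 3570×5740 mm (x × y), no floor or roof. The front and back walls (−y and +y sides) run the full x-width; the side walls fit between their inner faces. A door opening 811 mm wide and 1985 mm tall is cut through the front wall from the floor up, its −x edge 1979 mm from the wall's −x end.


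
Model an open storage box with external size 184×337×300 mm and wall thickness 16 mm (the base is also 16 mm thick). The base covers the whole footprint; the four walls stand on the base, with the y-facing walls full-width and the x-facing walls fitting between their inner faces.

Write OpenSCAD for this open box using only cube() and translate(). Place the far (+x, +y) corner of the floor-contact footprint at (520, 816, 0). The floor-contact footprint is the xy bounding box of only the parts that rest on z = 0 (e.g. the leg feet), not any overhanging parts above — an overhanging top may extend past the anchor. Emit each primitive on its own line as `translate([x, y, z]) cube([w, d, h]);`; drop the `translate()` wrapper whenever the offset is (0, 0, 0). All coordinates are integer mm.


translate([336, 479, 0]) cube([184, 337, 16]);
translate([336, 479, 16]) cube([184, 16, 284]);
translate([336, 800, 16]) cube([184, 16, 284]);
translate([336, 495, 16]) cube([16, 305, 284]);
translate([504, 495, 16]) cube([16, 305, 284]);


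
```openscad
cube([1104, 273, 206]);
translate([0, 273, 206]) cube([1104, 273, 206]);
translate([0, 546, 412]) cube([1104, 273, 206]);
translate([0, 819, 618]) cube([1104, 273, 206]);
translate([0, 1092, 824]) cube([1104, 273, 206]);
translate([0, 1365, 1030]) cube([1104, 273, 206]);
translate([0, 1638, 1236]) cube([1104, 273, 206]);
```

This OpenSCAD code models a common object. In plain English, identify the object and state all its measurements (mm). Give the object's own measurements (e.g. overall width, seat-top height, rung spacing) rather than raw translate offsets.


A straight staircase of 7 solid steps. Each step is 1104 mm wide (x), 273 mm deep (y, the going) and 206 mm tall (the rise). The first step rests on the floor; each subsequent step sits one going further in +y and one rise higher in +z, directly behind and above the previous step with no overlap.


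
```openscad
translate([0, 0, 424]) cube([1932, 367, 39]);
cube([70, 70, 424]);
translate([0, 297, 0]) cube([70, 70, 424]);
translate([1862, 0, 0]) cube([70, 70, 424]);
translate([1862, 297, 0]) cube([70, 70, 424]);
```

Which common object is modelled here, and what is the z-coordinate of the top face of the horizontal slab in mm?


A bench. The seat-top height is 463 mm.

A long slab on four corner posts — a bench. The slab sits at z = 424 with thickness 39, so the top is 424 + 39 = 463 mm.


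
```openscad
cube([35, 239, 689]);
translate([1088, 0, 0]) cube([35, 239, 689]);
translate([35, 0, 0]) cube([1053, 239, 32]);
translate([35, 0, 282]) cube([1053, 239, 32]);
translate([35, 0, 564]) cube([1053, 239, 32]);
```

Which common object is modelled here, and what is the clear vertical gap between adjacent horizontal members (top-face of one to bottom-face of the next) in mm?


A bookshelf. The clear shelf gap is 250 mm.

Two tall side panels with 3 horizontal boards between them — a bookshelf. The first two shelf undersides are at z = 0 and z = 282; with shelf thickness 32, the clear gap is 282 − 0 − 32 = 250 mm.


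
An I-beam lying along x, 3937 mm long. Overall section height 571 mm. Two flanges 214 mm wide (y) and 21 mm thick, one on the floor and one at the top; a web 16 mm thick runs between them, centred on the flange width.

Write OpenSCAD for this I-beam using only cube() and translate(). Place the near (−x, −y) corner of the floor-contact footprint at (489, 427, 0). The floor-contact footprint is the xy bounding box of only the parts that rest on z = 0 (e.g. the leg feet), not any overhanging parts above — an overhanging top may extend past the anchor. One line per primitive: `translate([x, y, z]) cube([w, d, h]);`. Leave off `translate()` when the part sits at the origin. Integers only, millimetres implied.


translate([489, 427, 0]) cube([3937, 214, 21]);
translate([489, 526, 21]) cube([3937, 16, 529]);
translate([489, 427, 550]) cube([3937, 214, 21]);


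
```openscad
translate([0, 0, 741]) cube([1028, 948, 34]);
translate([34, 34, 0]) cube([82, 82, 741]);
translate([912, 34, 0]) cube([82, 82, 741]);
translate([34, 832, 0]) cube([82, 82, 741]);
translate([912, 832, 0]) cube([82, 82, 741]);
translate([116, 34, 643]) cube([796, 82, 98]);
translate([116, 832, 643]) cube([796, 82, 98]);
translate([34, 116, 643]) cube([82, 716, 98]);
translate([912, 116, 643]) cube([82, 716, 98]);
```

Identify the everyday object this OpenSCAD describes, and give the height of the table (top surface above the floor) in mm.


A table. The table height is 775 mm.

A 1028×948×34 slab sits at z = 741 on four 82 mm square posts — a table. The top surface is at 741 + 34 = 775 mm.


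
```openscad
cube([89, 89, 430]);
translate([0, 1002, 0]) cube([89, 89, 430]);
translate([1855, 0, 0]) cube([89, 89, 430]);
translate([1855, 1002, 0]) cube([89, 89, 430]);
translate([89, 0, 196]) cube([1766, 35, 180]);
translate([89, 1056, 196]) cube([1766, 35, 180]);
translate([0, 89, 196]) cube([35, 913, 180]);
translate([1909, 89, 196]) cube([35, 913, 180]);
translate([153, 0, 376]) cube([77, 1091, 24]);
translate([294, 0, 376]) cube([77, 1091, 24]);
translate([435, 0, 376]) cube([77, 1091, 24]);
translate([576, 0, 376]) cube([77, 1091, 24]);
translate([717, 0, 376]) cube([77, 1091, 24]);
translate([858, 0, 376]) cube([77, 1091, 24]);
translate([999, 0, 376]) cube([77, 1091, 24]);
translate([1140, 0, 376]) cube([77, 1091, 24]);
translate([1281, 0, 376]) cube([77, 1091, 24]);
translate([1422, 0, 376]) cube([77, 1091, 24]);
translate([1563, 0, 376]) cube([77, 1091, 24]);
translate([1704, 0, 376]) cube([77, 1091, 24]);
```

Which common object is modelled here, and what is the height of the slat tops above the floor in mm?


A bed frame. The slat-top height is 400 mm.

Four posts, four rails, and a row of slats — a bed frame. Slats sit on the rails at z = 196 + 180 = 376; with slat thickness 24, the top is 400 mm.


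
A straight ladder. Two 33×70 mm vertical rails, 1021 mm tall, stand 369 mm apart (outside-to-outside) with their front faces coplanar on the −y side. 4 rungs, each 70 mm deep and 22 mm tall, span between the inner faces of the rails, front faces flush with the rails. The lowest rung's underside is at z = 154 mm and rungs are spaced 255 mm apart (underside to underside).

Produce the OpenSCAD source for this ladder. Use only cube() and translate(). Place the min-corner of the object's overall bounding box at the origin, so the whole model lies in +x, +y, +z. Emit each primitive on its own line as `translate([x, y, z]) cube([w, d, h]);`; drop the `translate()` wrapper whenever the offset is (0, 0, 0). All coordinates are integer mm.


// rung span = 369 - 2*33 = 303
// rung[k] z = 154 + k*255
cube([33, 70, 1021]);
translate([336, 0, 0]) cube([33, 70, 1021]);
translate([33, 0, 154]) cube([303, 70, 22]);
translate([33, 0, 409]) cube([303, 70, 22]);
translate([33, 0, 664]) cube([303, 70, 22]);
translate([33, 0, 919]) cube([303, 70, 22]);


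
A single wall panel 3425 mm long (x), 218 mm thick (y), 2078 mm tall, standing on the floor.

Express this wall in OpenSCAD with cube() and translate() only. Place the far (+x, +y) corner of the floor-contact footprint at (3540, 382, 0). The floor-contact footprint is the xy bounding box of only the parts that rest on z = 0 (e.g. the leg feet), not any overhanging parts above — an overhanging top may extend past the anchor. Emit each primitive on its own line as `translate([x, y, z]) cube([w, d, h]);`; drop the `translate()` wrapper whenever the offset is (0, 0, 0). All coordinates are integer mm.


translate([115, 164, 0]) cube([3425, 218, 2078]);


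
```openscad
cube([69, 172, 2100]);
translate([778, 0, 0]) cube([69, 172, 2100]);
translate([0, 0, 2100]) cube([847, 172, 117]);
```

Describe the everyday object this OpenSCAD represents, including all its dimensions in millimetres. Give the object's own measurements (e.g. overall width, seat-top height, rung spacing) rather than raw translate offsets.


A door frame. The clear opening is 709 mm wide and 2100 mm high. Two 69 mm wide jambs, 172 mm deep, stand either side of the opening from the floor to the top of the opening. A 117 mm thick head sits across the top of both jambs, spanning the full outside width of the frame.


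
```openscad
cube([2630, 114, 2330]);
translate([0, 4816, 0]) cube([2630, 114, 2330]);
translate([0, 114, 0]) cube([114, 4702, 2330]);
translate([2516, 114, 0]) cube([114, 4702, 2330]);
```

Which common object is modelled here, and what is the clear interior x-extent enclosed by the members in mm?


A house (or room) frame. The interior width is 2402 mm.

Four 2330 mm walls enclosing a rectangle with no floor or roof — a room or house frame. Outside width is 2630 mm and wall thickness is 114 mm, so the interior width is 2630 − 2 × 114 = 2402 mm.


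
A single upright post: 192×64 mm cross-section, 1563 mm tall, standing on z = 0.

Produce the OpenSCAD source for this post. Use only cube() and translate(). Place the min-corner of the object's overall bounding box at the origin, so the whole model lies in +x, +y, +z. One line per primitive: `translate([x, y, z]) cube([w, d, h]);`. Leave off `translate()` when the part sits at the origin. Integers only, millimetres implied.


cube([192, 64, 1563]);


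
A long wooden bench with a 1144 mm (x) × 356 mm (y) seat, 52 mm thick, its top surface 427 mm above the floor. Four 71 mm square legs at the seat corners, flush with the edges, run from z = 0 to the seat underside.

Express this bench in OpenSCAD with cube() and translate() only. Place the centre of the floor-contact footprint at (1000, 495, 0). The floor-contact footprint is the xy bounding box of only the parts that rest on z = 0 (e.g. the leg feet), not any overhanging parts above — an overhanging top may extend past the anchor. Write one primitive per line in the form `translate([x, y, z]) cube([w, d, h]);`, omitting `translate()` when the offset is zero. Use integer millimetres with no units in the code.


translate([428, 317, 375]) cube([1144, 356, 52]);
translate([428, 317, 0]) cube([71, 71, 375]);
translate([428, 602, 0]) cube([71, 71, 375]);
translate([1501, 317, 0]) cube([71, 71, 375]);
translate([1501, 602, 0]) cube([71, 71, 375]);


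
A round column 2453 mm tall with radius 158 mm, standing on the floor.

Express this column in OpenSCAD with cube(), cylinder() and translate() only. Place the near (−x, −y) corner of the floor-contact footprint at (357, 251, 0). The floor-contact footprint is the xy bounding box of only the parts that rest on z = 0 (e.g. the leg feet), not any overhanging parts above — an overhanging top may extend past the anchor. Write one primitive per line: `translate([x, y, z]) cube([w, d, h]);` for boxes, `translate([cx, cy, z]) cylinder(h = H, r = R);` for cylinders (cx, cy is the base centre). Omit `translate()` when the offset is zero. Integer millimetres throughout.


translate([515, 409, 0]) cylinder(h = 2453, r = 158);


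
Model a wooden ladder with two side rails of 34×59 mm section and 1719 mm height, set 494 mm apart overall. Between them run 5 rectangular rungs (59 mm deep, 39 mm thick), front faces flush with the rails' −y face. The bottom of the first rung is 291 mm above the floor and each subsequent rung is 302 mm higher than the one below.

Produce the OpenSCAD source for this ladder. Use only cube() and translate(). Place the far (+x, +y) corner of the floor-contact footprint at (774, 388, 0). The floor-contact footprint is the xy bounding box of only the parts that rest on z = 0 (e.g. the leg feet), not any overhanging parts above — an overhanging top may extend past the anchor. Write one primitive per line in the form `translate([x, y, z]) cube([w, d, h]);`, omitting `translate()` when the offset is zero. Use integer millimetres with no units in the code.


// rung span = 494 - 2*34 = 426
// rung[k] z = 291 + k*302
translate([280, 329, 0]) cube([34, 59, 1719]);
translate([740, 329, 0]) cube([34, 59, 1719]);
translate([314, 329, 291]) cube([426, 59, 39]);
translate([314, 329, 593]) cube([426, 59, 39]);
translate([314, 329, 895]) cube([426, 59, 39]);
translate([314, 329, 1197]) cube([426, 59, 39]);
translate([314, 329, 1499]) cube([426, 59, 39]);


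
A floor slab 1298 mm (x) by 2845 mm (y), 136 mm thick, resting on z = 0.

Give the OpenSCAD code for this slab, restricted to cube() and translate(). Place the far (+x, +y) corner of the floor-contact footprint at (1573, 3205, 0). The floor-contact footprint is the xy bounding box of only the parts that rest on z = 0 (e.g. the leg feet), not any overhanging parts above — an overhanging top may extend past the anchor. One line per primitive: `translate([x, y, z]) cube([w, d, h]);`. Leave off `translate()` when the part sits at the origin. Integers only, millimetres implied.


translate([275, 360, 0]) cube([1298, 2845, 136]);


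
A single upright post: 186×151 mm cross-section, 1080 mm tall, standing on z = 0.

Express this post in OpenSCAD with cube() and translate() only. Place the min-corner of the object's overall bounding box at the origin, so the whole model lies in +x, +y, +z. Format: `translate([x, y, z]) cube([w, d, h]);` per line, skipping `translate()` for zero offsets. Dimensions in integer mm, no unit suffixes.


cube([186, 151, 1080]);


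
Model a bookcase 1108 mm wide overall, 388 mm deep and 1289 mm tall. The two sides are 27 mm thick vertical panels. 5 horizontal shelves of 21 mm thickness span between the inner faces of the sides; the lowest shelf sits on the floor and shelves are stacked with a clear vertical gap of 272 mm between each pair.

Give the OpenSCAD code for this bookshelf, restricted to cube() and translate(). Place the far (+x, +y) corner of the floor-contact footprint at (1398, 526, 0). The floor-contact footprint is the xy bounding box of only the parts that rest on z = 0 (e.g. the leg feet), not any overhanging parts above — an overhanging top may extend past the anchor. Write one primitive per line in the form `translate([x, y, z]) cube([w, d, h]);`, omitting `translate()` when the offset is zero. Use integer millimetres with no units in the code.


translate([290, 138, 0]) cube([27, 388, 1289]);
translate([1371, 138, 0]) cube([27, 388, 1289]);
translate([317, 138, 0]) cube([1054, 388, 21]);
translate([317, 138, 293]) cube([1054, 388, 21]);
translate([317, 138, 586]) cube([1054, 388, 21]);
translate([317, 138, 879]) cube([1054, 388, 21]);
translate([317, 138, 1172]) cube([1054, 388, 21]);


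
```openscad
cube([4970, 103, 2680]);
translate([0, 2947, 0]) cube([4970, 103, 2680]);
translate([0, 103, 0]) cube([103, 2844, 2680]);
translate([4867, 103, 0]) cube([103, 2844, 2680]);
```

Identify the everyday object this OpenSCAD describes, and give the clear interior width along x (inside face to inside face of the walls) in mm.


A house (or room) frame. The interior width is 4764 mm.

Four 2680 mm walls enclosing a rectangle with no floor or roof — a room or house frame. Outside width is 4970 mm and wall thickness is 103 mm, so the interior width is 4970 − 2 × 103 = 4764 mm.


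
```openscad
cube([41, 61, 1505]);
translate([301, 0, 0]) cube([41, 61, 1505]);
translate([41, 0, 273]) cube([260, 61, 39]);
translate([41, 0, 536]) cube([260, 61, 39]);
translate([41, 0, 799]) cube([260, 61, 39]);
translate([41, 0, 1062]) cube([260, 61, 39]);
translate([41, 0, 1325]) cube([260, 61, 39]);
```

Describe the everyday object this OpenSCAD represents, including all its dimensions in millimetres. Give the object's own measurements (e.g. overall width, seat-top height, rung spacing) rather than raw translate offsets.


A straight ladder. Two 41×61 mm vertical rails, 1505 mm tall, stand 342 mm apart (outside-to-outside) with their front faces coplanar on the −y side. 5 rungs, each 61 mm deep and 39 mm tall, span between the inner faces of the rails, front faces flush with the rails. The lowest rung's underside is at z = 273 mm and rungs are spaced 263 mm apart (underside to underside).


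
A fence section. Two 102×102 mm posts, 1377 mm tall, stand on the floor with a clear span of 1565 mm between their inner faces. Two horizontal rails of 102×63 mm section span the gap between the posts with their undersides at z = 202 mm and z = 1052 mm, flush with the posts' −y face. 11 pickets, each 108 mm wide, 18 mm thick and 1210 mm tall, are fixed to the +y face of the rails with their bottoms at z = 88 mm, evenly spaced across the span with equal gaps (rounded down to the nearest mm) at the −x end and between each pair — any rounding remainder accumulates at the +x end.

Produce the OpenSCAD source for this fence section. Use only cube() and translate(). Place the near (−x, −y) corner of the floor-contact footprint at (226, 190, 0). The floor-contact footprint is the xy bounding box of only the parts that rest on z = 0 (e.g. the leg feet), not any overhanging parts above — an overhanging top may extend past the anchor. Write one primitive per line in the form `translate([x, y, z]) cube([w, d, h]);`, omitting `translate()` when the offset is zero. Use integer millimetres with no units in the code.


translate([226, 190, 0]) cube([102, 102, 1377]);
translate([1893, 190, 0]) cube([102, 102, 1377]);
translate([328, 190, 202]) cube([1565, 102, 63]);
translate([328, 190, 1052]) cube([1565, 102, 63]);
translate([359, 292, 88]) cube([108, 18, 1210]);
translate([498, 292, 88]) cube([108, 18, 1210]);
translate([637, 292, 88]) cube([108, 18, 1210]);
translate([776, 292, 88]) cube([108, 18, 1210]);
translate([915, 292, 88]) cube([108, 18, 1210]);
translate([1054, 292, 88]) cube([108, 18, 1210]);
translate([1193, 292, 88]) cube([108, 18, 1210]);
translate([1332, 292, 88]) cube([108, 18, 1210]);
translate([1471, 292, 88]) cube([108, 18, 1210]);
translate([1610, 292, 88]) cube([108, 18, 1210]);
translate([1749, 292, 88]) cube([108, 18, 1210]);


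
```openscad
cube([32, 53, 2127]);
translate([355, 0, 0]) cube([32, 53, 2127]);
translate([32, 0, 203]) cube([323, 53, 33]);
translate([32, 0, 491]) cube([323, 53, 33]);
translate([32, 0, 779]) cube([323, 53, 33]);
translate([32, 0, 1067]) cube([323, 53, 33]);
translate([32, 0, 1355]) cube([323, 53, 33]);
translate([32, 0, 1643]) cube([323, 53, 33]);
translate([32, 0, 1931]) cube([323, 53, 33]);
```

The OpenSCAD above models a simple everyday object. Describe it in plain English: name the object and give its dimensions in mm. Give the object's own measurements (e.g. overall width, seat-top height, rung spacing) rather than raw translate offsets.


A straight ladder. Two 32×53 mm vertical rails, 2127 mm tall, stand 387 mm apart (outside-to-outside) with their front faces coplanar on the −y side. 7 rungs, each 53 mm deep and 33 mm tall, span between the inner faces of the rails, front faces flush with the rails. The lowest rung's underside is at z = 203 mm and rungs are spaced 288 mm apart (underside to underside).


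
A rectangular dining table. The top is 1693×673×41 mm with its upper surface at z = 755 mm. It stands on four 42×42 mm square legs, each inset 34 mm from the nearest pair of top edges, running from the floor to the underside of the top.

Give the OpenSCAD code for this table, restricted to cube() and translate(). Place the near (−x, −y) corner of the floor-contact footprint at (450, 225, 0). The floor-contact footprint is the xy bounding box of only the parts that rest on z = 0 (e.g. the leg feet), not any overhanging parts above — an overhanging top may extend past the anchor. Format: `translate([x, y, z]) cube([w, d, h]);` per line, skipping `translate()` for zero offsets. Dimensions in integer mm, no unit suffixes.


translate([416, 191, 714]) cube([1693, 673, 41]);
translate([450, 225, 0]) cube([42, 42, 714]);
translate([2033, 225, 0]) cube([42, 42, 714]);
translate([450, 788, 0]) cube([42, 42, 714]);
translate([2033, 788, 0]) cube([42, 42, 714]);


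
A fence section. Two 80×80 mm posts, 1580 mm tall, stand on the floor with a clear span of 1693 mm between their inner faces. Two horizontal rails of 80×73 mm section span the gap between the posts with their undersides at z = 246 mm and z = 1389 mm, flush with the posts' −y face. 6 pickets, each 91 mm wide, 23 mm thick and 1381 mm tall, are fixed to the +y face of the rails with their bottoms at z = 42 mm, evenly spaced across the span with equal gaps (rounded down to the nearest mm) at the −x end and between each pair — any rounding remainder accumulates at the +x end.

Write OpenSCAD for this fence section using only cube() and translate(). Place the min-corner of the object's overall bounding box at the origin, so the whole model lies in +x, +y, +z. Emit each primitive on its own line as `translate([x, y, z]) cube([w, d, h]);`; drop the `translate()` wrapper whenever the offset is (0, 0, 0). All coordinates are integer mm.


cube([80, 80, 1580]);
translate([1773, 0, 0]) cube([80, 80, 1580]);
translate([80, 0, 246]) cube([1693, 80, 73]);
translate([80, 0, 1389]) cube([1693, 80, 73]);
translate([243, 80, 42]) cube([91, 23, 1381]);
translate([497, 80, 42]) cube([91, 23, 1381]);
translate([751, 80, 42]) cube([91, 23, 1381]);
translate([1005, 80, 42]) cube([91, 23, 1381]);
translate([1259, 80, 42]) cube([91, 23, 1381]);
translate([1513, 80, 42]) cube([91, 23, 1381]);


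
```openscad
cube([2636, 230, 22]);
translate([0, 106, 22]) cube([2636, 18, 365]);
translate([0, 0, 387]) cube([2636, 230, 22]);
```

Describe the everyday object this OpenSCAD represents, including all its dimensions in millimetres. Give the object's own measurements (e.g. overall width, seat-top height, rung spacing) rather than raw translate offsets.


An I-beam lying along x, 2636 mm long. Overall section height 409 mm. Two flanges 230 mm wide (y) and 22 mm thick, one on the floor and one at the top; a web 18 mm thick runs between them, centred on the flange width.


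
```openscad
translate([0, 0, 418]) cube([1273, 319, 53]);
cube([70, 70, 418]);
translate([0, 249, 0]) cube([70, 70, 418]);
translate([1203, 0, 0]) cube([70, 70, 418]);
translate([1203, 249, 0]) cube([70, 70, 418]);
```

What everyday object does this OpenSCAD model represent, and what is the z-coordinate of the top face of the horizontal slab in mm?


A bench. The seat-top height is 471 mm.

A long slab on four corner posts — a bench. The slab sits at z = 418 with thickness 53, so the top is 418 + 53 = 471 mm.


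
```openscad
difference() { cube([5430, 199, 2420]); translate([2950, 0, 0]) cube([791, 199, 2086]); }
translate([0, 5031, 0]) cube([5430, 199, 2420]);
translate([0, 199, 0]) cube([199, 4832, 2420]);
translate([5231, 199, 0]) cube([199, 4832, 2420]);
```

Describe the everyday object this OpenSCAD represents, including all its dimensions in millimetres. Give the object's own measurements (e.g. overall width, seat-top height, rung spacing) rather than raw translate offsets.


A single room: four walls, each 2420 mm tall and 199 mm thick, enclosing an outside footprint 5430×5230 mm (x × y), no floor or roof. The front and back walls (−y and +y sides) run the full x-width; the side walls fit between their inner faces. A door opening 791 mm wide and 2086 mm tall is cut through the front wall from the floor up, its −x edge 2950 mm from the wall's −x end.


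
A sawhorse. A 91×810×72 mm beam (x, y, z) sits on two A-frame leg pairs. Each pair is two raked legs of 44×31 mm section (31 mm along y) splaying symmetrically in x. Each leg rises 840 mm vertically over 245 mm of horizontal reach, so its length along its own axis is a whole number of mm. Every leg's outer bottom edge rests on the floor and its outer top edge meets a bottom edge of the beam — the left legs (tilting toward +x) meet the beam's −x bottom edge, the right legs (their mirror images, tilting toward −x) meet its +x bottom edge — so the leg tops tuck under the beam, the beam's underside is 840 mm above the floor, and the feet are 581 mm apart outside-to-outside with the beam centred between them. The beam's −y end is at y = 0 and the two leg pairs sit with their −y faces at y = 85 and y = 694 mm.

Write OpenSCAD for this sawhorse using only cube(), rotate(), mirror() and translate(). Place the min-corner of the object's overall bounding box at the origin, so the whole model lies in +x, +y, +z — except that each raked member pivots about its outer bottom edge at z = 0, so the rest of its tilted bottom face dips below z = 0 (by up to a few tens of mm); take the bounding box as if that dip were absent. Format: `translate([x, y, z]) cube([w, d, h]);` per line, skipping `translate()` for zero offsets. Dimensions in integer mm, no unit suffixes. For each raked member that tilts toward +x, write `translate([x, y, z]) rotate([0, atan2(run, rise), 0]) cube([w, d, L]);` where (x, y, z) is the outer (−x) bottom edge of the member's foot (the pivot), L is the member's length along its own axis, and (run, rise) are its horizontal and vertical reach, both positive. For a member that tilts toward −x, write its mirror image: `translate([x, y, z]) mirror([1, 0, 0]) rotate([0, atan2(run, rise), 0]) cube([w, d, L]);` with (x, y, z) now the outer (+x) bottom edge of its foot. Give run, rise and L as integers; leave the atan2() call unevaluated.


translate([245, 0, 840]) cube([91, 810, 72]);
translate([0, 85, 0]) rotate([0, atan2(245, 840), 0]) cube([44, 31, 875]);
translate([581, 85, 0]) mirror([1, 0, 0]) rotate([0, atan2(245, 840), 0]) cube([44, 31, 875]);
translate([0, 694, 0]) rotate([0, atan2(245, 840), 0]) cube([44, 31, 875]);
translate([581, 694, 0]) mirror([1, 0, 0]) rotate([0, atan2(245, 840), 0]) cube([44, 31, 875]);


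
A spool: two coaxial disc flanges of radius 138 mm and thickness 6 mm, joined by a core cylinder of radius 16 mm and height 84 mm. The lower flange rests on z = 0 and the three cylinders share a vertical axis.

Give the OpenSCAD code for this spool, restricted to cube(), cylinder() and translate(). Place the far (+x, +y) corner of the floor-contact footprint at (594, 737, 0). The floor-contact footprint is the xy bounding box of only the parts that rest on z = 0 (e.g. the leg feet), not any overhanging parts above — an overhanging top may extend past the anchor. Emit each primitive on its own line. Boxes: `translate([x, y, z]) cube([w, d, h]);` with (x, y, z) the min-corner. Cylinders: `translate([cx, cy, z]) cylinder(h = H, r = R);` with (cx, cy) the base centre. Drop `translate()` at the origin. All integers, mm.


translate([456, 599, 0]) cylinder(h = 6, r = 138);
translate([456, 599, 6]) cylinder(h = 84, r = 16);
translate([456, 599, 90]) cylinder(h = 6, r = 138);


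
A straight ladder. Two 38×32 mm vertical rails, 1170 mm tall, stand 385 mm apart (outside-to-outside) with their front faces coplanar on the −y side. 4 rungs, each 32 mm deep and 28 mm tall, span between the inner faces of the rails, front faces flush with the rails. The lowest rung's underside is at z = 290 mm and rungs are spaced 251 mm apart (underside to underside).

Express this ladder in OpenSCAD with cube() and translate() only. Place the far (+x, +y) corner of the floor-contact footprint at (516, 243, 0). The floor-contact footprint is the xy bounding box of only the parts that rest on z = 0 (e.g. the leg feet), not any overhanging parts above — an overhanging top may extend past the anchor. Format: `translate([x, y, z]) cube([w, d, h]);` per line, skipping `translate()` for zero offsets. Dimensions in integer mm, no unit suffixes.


// rung span = 385 - 2*38 = 309
// rung[k] z = 290 + k*251
translate([131, 211, 0]) cube([38, 32, 1170]);
translate([478, 211, 0]) cube([38, 32, 1170]);
translate([169, 211, 290]) cube([309, 32, 28]);
translate([169, 211, 541]) cube([309, 32, 28]);
translate([169, 211, 792]) cube([309, 32, 28]);
translate([169, 211, 1043]) cube([309, 32, 28]);


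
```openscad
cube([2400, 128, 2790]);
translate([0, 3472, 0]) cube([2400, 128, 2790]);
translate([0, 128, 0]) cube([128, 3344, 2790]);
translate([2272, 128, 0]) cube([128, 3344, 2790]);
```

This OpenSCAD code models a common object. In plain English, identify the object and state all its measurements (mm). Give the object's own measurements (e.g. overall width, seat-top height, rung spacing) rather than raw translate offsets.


The wall frame of a small rectangular building: four walls, each 2790 mm tall and 128 mm thick, enclosing a footprint 2400 mm (x) by 3600 mm (y) outside-to-outside, with no floor or roof. The front and back walls (the −y and +y sides) span the full width; the two side walls fit between them.


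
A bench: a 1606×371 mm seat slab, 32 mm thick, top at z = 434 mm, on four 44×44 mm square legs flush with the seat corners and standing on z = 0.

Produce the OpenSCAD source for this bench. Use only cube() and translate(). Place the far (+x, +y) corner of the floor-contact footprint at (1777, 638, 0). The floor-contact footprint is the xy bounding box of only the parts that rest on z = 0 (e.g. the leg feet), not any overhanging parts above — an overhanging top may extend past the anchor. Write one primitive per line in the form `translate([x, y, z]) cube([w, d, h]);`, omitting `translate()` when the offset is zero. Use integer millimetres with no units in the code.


translate([171, 267, 402]) cube([1606, 371, 32]);
translate([171, 267, 0]) cube([44, 44, 402]);
translate([171, 594, 0]) cube([44, 44, 402]);
translate([1733, 267, 0]) cube([44, 44, 402]);
translate([1733, 594, 0]) cube([44, 44, 402]);


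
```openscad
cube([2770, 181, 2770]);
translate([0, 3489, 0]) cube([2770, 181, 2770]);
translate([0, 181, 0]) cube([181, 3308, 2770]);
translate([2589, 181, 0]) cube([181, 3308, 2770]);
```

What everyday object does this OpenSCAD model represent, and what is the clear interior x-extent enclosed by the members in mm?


A house (or room) frame. The interior width is 2408 mm.

Four 2770 mm walls enclosing a rectangle with no floor or roof — a room or house frame. Outside width is 2770 mm and wall thickness is 181 mm, so the interior width is 2770 − 2 × 181 = 2408 mm.


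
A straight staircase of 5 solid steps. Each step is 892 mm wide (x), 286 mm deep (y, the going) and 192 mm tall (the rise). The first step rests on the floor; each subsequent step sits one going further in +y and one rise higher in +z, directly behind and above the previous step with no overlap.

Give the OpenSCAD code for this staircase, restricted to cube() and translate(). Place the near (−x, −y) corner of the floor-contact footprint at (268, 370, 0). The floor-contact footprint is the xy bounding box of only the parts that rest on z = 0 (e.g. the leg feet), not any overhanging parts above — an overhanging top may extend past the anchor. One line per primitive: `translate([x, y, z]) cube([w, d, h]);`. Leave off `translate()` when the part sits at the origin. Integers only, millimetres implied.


translate([268, 370, 0]) cube([892, 286, 192]);
translate([268, 656, 192]) cube([892, 286, 192]);
translate([268, 942, 384]) cube([892, 286, 192]);
translate([268, 1228, 576]) cube([892, 286, 192]);
translate([268, 1514, 768]) cube([892, 286, 192]);


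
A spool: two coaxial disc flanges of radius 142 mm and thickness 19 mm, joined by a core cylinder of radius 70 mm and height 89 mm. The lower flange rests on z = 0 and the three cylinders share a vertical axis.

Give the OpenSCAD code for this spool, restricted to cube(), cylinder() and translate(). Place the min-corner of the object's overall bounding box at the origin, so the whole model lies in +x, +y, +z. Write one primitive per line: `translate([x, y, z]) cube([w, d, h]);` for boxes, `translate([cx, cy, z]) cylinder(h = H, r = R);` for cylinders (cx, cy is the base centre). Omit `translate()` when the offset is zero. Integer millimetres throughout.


translate([142, 142, 0]) cylinder(h = 19, r = 142);
translate([142, 142, 19]) cylinder(h = 89, r = 70);
translate([142, 142, 108]) cylinder(h = 19, r = 142);


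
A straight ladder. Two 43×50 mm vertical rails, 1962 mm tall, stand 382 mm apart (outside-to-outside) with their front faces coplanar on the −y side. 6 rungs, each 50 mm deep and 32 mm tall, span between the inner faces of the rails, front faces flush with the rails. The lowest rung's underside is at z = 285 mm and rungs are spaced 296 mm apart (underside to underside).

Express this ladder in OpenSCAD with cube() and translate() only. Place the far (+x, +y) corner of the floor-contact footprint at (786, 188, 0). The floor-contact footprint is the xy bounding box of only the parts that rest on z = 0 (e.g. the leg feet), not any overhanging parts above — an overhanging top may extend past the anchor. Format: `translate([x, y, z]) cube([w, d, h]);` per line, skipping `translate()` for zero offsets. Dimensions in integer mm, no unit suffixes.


translate([404, 138, 0]) cube([43, 50, 1962]);
translate([743, 138, 0]) cube([43, 50, 1962]);
translate([447, 138, 285]) cube([296, 50, 32]);
translate([447, 138, 581]) cube([296, 50, 32]);
translate([447, 138, 877]) cube([296, 50, 32]);
translate([447, 138, 1173]) cube([296, 50, 32]);
translate([447, 138, 1469]) cube([296, 50, 32]);
translate([447, 138, 1765]) cube([296, 50, 32]);


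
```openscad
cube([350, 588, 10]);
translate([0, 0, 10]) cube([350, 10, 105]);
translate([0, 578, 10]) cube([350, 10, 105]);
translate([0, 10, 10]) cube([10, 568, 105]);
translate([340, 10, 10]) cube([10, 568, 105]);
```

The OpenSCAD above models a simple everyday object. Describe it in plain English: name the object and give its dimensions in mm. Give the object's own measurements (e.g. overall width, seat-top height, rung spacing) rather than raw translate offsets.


An open-topped rectangular box: outside dimensions 350×588×115 mm, with a uniform wall and base thickness of 10 mm. The base is a full 350×588 slab on the floor; four walls sit on top of the base. The front and back walls (the −y and +y sides) span the full width; the two side walls fit between them.


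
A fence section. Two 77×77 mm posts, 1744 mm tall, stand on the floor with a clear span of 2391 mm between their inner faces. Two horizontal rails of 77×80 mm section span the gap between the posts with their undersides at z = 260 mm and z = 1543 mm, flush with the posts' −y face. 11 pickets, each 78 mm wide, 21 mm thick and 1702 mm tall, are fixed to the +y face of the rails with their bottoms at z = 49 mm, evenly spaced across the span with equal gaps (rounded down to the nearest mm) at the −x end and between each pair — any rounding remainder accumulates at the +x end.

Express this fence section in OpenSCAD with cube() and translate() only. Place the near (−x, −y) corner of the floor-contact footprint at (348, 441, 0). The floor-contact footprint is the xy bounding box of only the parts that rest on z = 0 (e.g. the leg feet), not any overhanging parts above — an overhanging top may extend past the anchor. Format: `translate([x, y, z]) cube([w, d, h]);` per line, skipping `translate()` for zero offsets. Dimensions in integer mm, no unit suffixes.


translate([348, 441, 0]) cube([77, 77, 1744]);
translate([2816, 441, 0]) cube([77, 77, 1744]);
translate([425, 441, 260]) cube([2391, 77, 80]);
translate([425, 441, 1543]) cube([2391, 77, 80]);
translate([552, 518, 49]) cube([78, 21, 1702]);
translate([757, 518, 49]) cube([78, 21, 1702]);
translate([962, 518, 49]) cube([78, 21, 1702]);
translate([1167, 518, 49]) cube([78, 21, 1702]);
translate([1372, 518, 49]) cube([78, 21, 1702]);
translate([1577, 518, 49]) cube([78, 21, 1702]);
translate([1782, 518, 49]) cube([78, 21, 1702]);
translate([1987, 518, 49]) cube([78, 21, 1702]);
translate([2192, 518, 49]) cube([78, 21, 1702]);
translate([2397, 518, 49]) cube([78, 21, 1702]);
translate([2602, 518, 49]) cube([78, 21, 1702]);
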